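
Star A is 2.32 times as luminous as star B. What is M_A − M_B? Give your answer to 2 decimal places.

Pogson: ΔM = −2.5 log₁₀(ratio) = −2.5 log₁₀(2.32) = −2.5 × 0.3655 = -0.914
Star A is brighter, so it has the smaller magnitude: the difference is negative.

M_A − M_B ≈ -0.91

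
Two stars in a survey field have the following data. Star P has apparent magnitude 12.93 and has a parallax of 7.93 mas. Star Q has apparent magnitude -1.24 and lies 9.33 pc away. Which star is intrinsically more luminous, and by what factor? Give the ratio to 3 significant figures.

Star Q is more luminous, by a factor of 2550.

Star P: p = 7.93 mas = 7.93×10^-3″ → d = 1/p = 126.1 pc
Star P: M = m − 5 log₁₀ d + 5 = 12.93 − 5·2.1007 + 5 = 7.426
Star Q: M = m − 5 log₁₀ d + 5 = -1.24 − 5·0.9699 + 5 = -1.089
ΔM = M_P − M_Q = 7.426 − (-1.089) = 8.516; smaller M is more luminous → Star Q.
L ratio = 10^(0.4 |ΔM|) = 10^3.406 = 2549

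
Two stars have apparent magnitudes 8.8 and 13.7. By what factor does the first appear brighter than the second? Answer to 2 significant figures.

91

Magnitude difference = -4.9
Flux ratio = 10^(−0.4 Δm) = 10^(−0.4 × -4.9) = 10^1.960 = 91.20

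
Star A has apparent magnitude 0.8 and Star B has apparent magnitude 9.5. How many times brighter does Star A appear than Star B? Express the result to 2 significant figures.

Magnitude difference = -8.7
Flux ratio = 10^(−0.4 Δm) = 10^(−0.4 × -8.7) = 10^3.480 = 3020

3000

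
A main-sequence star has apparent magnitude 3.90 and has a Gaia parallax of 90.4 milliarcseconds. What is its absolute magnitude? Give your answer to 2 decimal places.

M ≈ 3.68

p = 90.4 mas = 0.0904″ → d = 1/p = 11.06 pc
5 log₁₀(d/10 pc) = 5 log₁₀(11.06) − 5 = 0.219
M = m − 5 log₁₀(d/10) = 3.90 − 0.219 = 3.681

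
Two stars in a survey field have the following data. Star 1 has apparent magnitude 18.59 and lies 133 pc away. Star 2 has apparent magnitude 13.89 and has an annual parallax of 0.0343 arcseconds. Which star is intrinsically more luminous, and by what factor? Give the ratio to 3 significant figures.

Star 1: M = m − 5 log₁₀ d + 5 = 18.59 − 5·2.1239 + 5 = 12.971
Star 2: d = 1/p = 1/0.0343″ = 29.15 pc
Star 2: M = m − 5 log₁₀ d + 5 = 13.89 − 5·1.4647 + 5 = 11.566
ΔM = M_1 − M_2 = 12.971 − (11.566) = 1.404; smaller M is more luminous → Star 2.
L ratio = 10^(0.4 |ΔM|) = 10^0.562 = 3.645

Star 2 is more luminous, by a factor of 3.65.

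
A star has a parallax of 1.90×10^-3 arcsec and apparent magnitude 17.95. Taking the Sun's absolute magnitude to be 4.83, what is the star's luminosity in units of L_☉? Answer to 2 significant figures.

L/L_☉ ≈ 0.016

d = 1/p = 1/1.90×10^-3″ = 526.3 pc
M = m − 5 log₁₀ d + 5 = 17.95 − 5·2.7212 + 5 = 9.344
M − M_☉ = 9.344 − 4.83 = 4.514
L/L_☉ = 10^(−0.4 × 4.514) = 0.01565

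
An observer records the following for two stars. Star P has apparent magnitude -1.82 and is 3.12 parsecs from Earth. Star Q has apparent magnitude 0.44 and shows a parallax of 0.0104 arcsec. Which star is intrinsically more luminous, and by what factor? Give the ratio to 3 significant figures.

Star P: M = m − 5 log₁₀ d + 5 = -1.82 − 5·0.4942 + 5 = 0.709
Star Q: d = 1/p = 1/0.0104″ = 96.15 pc
Star Q: M = m − 5 log₁₀ d + 5 = 0.44 − 5·1.9830 + 5 = -4.475
ΔM = M_P − M_Q = 0.709 − (-4.475) = 5.184; smaller M is more luminous → Star Q.
L ratio = 10^(0.4 |ΔM|) = 10^2.074 = 118.5

Star Q is more luminous, by a factor of 118.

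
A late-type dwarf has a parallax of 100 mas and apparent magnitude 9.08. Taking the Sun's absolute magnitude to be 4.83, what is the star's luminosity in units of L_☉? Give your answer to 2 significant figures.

d = 1/p = 1000/100 mas = 10.00 pc
M = m − 5 log₁₀ d + 5 = 9.08 − 5·1.0000 + 5 = 9.080
M − M_☉ = 9.080 − 4.83 = 4.250
L/L_☉ = 10^(−0.4 × 4.250) = 0.01995

L/L_☉ ≈ 0.020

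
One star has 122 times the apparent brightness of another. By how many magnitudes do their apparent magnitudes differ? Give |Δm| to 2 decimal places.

Pogson: Δm = −2.5 log₁₀(ratio) = −2.5 log₁₀(122) = −2.5 × 2.0864 = -5.216

|Δm| ≈ 5.22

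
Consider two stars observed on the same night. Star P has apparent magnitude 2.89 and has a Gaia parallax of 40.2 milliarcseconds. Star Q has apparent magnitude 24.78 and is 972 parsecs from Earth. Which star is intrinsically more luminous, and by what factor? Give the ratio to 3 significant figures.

Star P is more luminous, by a factor of 373000.

Star P: p = 40.2 mas = 0.0402″ → d = 1/p = 24.88 pc
Star P: M = m − 5 log₁₀ d + 5 = 2.89 − 5·1.3958 + 5 = 0.911
Star Q: M = m − 5 log₁₀ d + 5 = 24.78 − 5·2.9877 + 5 = 14.842
ΔM = M_P − M_Q = 0.911 − (14.842) = -13.931; smaller M is more luminous → Star P.
L ratio = 10^(0.4 |ΔM|) = 10^5.572 = 373400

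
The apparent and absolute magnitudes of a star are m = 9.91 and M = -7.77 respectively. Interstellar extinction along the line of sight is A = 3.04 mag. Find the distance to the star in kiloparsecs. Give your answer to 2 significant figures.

d ≈ 8.5 kpc

m − M = 5 log₁₀(d/10 pc) + A  ⇒  9.91 − (-7.77) − 3.04 = 5 log₁₀(d/10)
14.640 = 5 log₁₀(d/10)
log₁₀ d = (m − M − A)/5 + 1 = 3.9280
d = 10^3.9280 = 8472 pc
= 8.472 kpc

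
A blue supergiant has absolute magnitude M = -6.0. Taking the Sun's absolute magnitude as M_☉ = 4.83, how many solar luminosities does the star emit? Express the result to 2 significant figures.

L/L_☉ ≈ 21000

M − M_☉ = -6.0 − 4.83 = -10.830
L/L_☉ = 10^(−0.4 (M − M_☉)) = 10^4.332 = 21480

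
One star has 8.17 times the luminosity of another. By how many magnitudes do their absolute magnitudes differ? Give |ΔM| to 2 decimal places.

Pogson: ΔM = −2.5 log₁₀(ratio) = −2.5 log₁₀(8.17) = −2.5 × 0.9122 = -2.281

|ΔM| ≈ 2.28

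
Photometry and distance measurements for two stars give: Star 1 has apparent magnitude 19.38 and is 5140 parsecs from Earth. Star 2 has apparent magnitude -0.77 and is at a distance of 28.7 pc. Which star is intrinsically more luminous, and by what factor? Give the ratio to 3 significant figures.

Star 1: M = m − 5 log₁₀ d + 5 = 19.38 − 5·3.7110 + 5 = 5.825
Star 2: M = m − 5 log₁₀ d + 5 = -0.77 − 5·1.4579 + 5 = -3.059
ΔM = M_1 − M_2 = 5.825 − (-3.059) = 8.885; smaller M is more luminous → Star 2.
L ratio = 10^(0.4 |ΔM|) = 10^3.554 = 3580

Star 2 is more luminous, by a factor of 3580.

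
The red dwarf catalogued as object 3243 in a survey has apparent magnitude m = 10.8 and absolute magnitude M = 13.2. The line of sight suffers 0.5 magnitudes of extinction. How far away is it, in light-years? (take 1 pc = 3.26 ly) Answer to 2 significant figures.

m − M = 5 log₁₀(d/10 pc) + A  ⇒  10.8 − (13.2) − 0.5 = 5 log₁₀(d/10)
-2.900 = 5 log₁₀(d/10)
log₁₀ d = (m − M − A)/5 + 1 = 0.4200
d = 10^0.4200 = 2.630 pc
= 8.575 ly

d ≈ 8.6 ly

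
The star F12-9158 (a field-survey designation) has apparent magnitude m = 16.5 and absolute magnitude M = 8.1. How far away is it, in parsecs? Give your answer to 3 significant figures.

Distance modulus: m − M = 16.5 − (8.1) = 8.400
m − M = 5 log₁₀ d − 5
log₁₀ d = (m − M)/5 + 1 = 2.6800
d = 10^2.6800 = 478.6 pc

d ≈ 479 pc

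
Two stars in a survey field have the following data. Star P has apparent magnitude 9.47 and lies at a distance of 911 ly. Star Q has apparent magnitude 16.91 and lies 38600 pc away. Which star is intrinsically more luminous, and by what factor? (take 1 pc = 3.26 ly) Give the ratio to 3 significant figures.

Star P: d = 911 ly / 3.26 = 279.4 pc
Star P: M = m − 5 log₁₀ d + 5 = 9.47 − 5·2.4463 + 5 = 2.238
Star Q: M = m − 5 log₁₀ d + 5 = 16.91 − 5·4.5866 + 5 = -1.023
ΔM = M_P − M_Q = 2.238 − (-1.023) = 3.261; smaller M is more luminous → Star Q.
L ratio = 10^(0.4 |ΔM|) = 10^1.305 = 20.16

Star Q is more luminous, by a factor of 20.2.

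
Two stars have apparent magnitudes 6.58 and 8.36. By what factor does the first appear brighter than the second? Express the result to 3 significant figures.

5.15

Δm = 6.58 − (8.36) = -1.78
Flux ratio = 10^(−0.4 Δm) = 10^(−0.4 × -1.78) = 10^0.712 = 5.152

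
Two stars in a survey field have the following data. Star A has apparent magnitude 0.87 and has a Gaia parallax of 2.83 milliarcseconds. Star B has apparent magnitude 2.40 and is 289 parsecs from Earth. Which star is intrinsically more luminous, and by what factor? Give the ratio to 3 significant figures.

Star A is more luminous, by a factor of 6.12.

Star A: p = 2.83 mas = 2.83×10^-3″ → d = 1/p = 353.4 pc
Star A: M = m − 5 log₁₀ d + 5 = 0.87 − 5·2.5482 + 5 = -6.871
Star B: M = m − 5 log₁₀ d + 5 = 2.40 − 5·2.4609 + 5 = -4.904
ΔM = M_A − M_B = -6.871 − (-4.904) = -1.967; smaller M is more luminous → Star A.
L ratio = 10^(0.4 |ΔM|) = 10^0.787 = 6.118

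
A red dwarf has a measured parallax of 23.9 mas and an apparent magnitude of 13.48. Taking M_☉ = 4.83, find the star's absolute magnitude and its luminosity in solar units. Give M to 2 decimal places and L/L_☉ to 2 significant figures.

M ≈ 10.37; L/L_☉ ≈ 6.1×10^-3

d = 1/p = 1000/23.9 mas = 41.84 pc
M = m − 5 log₁₀ d + 5 = 13.48 − 5·1.6216 + 5 = 10.372
M − M_☉ = 10.372 − 4.83 = 5.542
L/L_☉ = 10^(−0.4 × 5.542) = 6.070×10^-3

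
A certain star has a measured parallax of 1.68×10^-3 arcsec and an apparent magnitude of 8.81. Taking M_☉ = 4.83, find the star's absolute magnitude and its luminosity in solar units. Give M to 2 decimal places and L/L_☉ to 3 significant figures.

d = 1/p = 1/1.68×10^-3″ = 595.2 pc
M = m − 5 log₁₀ d + 5 = 8.81 − 5·2.7747 + 5 = -0.063
M − M_☉ = -0.063 − 4.83 = -4.893
L/L_☉ = 10^(−0.4 × -4.893) = 90.65

M ≈ -0.06; L/L_☉ ≈ 90.7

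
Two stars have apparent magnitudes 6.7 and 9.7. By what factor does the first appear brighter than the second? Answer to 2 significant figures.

16

Magnitude difference = -3.0
Flux ratio = 10^(−0.4 Δm) = 10^(−0.4 × -3.0) = 10^1.200 = 15.85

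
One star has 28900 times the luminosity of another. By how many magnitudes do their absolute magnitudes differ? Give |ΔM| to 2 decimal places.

Pogson: ΔM = −2.5 log₁₀(ratio) = −2.5 log₁₀(28900) = −2.5 × 4.4609 = -11.152

|ΔM| ≈ 11.15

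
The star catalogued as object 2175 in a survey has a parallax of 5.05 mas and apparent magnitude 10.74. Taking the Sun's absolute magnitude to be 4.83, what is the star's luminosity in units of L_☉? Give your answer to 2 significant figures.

d = 1/p = 1000/5.05 mas = 198.0 pc
M = m − 5 log₁₀ d + 5 = 10.74 − 5·2.2967 + 5 = 4.256
M − M_☉ = 4.256 − 4.83 = -0.574
L/L_☉ = 10^(−0.4 × -0.574) = 1.696

L/L_☉ ≈ 1.7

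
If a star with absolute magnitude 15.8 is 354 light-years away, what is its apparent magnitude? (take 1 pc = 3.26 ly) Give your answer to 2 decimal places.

m ≈ 20.98

d = 354 ly / 3.26 = 108.6 pc
m = M + 5 log₁₀ d − 5 = 15.8 + 5·2.0358 − 5 = 20.979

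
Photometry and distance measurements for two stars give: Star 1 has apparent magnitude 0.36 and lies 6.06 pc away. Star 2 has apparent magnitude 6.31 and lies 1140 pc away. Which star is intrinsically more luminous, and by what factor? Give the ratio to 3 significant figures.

Star 2 is more luminous, by a factor of 148.

Star 1: M = m − 5 log₁₀ d + 5 = 0.36 − 5·0.7825 + 5 = 1.448
Star 2: M = m − 5 log₁₀ d + 5 = 6.31 − 5·3.0569 + 5 = -3.975
ΔM = M_1 − M_2 = 1.448 − (-3.975) = 5.422; smaller M is more luminous → Star 2.
L ratio = 10^(0.4 |ΔM|) = 10^2.169 = 147.5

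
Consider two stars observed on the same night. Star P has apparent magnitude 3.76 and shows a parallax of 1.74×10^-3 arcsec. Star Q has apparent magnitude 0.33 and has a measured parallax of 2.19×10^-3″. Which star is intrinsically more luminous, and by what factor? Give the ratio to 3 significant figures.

Star Q is more luminous, by a factor of 14.9.

Star P: d = 1/p = 1/1.74×10^-3″ = 574.7 pc
Star P: M = m − 5 log₁₀ d + 5 = 3.76 − 5·2.7595 + 5 = -5.037
Star Q: d = 1/p = 1/2.19×10^-3″ = 456.6 pc
Star Q: M = m − 5 log₁₀ d + 5 = 0.33 − 5·2.6596 + 5 = -7.968
ΔM = M_P − M_Q = -5.037 − (-7.968) = 2.931; smaller M is more luminous → Star Q.
L ratio = 10^(0.4 |ΔM|) = 10^1.172 = 14.87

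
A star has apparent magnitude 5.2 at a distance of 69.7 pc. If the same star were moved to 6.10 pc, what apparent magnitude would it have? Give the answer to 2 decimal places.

m ≈ -0.09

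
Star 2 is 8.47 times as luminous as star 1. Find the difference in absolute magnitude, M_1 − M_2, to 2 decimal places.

Pogson: ΔM = −2.5 log₁₀(ratio) = −2.5 log₁₀(8.47) = −2.5 × 0.9279 = -2.320
Star 2 is brighter so has the smaller magnitude: M_1 − M_2 is positive.

M_1 − M_2 ≈ 2.32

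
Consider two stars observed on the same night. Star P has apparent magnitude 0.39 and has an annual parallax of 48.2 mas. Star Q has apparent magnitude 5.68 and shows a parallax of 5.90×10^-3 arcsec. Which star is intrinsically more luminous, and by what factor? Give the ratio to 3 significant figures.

Star P is more luminous, by a factor of 1.96.

Star P: p = 48.2 mas = 0.0482″ → d = 1/p = 20.75 pc
Star P: M = m − 5 log₁₀ d + 5 = 0.39 − 5·1.3170 + 5 = -1.195
Star Q: d = 1/p = 1/5.90×10^-3″ = 169.5 pc
Star Q: M = m − 5 log₁₀ d + 5 = 5.68 − 5·2.2291 + 5 = -0.466
ΔM = M_P − M_Q = -1.195 − (-0.466) = -0.729; smaller M is more luminous → Star P.
L ratio = 10^(0.4 |ΔM|) = 10^0.292 = 1.957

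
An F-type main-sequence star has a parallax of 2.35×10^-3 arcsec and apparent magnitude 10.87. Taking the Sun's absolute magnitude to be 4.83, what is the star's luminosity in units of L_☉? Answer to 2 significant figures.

d = 1/p = 1/2.35×10^-3″ = 425.5 pc
M = m − 5 log₁₀ d + 5 = 10.87 − 5·2.6289 + 5 = 2.725
M − M_☉ = 2.725 − 4.83 = -2.105
L/L_☉ = 10^(−0.4 × -2.105) = 6.948

L/L_☉ ≈ 6.9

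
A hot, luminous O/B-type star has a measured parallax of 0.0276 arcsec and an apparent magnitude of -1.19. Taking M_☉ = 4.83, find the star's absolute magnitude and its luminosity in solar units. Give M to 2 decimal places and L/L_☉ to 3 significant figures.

M ≈ -3.99; L/L_☉ ≈ 3360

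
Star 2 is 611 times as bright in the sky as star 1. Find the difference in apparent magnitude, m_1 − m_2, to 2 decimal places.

m_1 − m_2 ≈ 6.97

Pogson: Δm = −2.5 log₁₀(ratio) = −2.5 log₁₀(611) = −2.5 × 2.7860 = -6.965
Star 2 is brighter so has the smaller magnitude: m_1 − m_2 is positive.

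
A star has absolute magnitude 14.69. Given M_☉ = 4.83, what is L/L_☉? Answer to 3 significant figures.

M − M_☉ = 14.69 − 4.83 = 9.860
L/L_☉ = 10^(−0.4 (M − M_☉)) = 10^-3.944 = 1.138×10^-4

L/L_☉ ≈ 1.14×10^-4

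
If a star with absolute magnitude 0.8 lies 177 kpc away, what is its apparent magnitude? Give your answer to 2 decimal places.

m ≈ 22.04

d = 177 kpc = 177000 pc
m = M + 5 log₁₀ d − 5 = 0.8 + 5·5.2480 − 5 = 22.040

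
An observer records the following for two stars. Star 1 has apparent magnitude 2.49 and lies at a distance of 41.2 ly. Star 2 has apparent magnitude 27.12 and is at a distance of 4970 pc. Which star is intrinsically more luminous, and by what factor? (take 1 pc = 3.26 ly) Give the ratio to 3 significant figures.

Star 1 is more luminous, by a factor of 46000.

Star 1: d = 41.2 ly / 3.26 = 12.64 pc
Star 1: M = m − 5 log₁₀ d + 5 = 2.49 − 5·1.1017 + 5 = 1.982
Star 2: M = m − 5 log₁₀ d + 5 = 27.12 − 5·3.6964 + 5 = 13.638
ΔM = M_1 − M_2 = 1.982 − (13.638) = -11.657; smaller M is more luminous → Star 1.
L ratio = 10^(0.4 |ΔM|) = 10^4.663 = 45990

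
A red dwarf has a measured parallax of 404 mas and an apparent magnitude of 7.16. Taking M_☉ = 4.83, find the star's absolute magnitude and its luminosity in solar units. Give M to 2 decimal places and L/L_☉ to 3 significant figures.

M ≈ 10.19; L/L_☉ ≈ 7.17×10^-3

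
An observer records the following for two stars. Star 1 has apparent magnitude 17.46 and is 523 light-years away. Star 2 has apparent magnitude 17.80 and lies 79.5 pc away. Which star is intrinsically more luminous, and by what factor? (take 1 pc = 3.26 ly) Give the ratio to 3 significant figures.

Star 1: d = 523 ly / 3.26 = 160.4 pc
Star 1: M = m − 5 log₁₀ d + 5 = 17.46 − 5·2.2053 + 5 = 11.434
Star 2: M = m − 5 log₁₀ d + 5 = 17.80 − 5·1.9004 + 5 = 13.298
ΔM = M_1 − M_2 = 11.434 − (13.298) = -1.865; smaller M is more luminous → Star 1.
L ratio = 10^(0.4 |ΔM|) = 10^0.746 = 5.570

Star 1 is more luminous, by a factor of 5.57.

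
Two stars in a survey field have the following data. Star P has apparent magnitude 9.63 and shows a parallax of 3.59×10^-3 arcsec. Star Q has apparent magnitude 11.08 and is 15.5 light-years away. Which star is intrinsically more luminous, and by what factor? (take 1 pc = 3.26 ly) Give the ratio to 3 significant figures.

Star P: d = 1/p = 1/3.59×10^-3″ = 278.6 pc
Star P: M = m − 5 log₁₀ d + 5 = 9.63 − 5·2.4449 + 5 = 2.405
Star Q: d = 15.5 ly / 3.26 = 4.755 pc
Star Q: M = m − 5 log₁₀ d + 5 = 11.08 − 5·0.6771 + 5 = 12.694
ΔM = M_P − M_Q = 2.405 − (12.694) = -10.289; smaller M is more luminous → Star P.
L ratio = 10^(0.4 |ΔM|) = 10^4.116 = 13050

Star P is more luminous, by a factor of 13000.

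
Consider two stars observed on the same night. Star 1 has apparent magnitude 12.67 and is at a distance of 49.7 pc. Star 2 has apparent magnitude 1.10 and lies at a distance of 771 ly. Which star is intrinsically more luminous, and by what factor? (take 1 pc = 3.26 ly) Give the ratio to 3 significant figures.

Star 1: M = m − 5 log₁₀ d + 5 = 12.67 − 5·1.6964 + 5 = 9.188
Star 2: d = 771 ly / 3.26 = 236.5 pc
Star 2: M = m − 5 log₁₀ d + 5 = 1.10 − 5·2.3738 + 5 = -5.769
ΔM = M_1 − M_2 = 9.188 − (-5.769) = 14.957; smaller M is more luminous → Star 2.
L ratio = 10^(0.4 |ΔM|) = 10^5.983 = 961500

Star 2 is more luminous, by a factor of 962000.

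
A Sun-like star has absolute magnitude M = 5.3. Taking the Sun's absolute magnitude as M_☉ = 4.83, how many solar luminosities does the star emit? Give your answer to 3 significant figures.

L/L_☉ ≈ 0.649

M − M_☉ = 5.3 − 4.83 = 0.470
L/L_☉ = 10^(−0.4 (M − M_☉)) = 10^-0.188 = 0.6486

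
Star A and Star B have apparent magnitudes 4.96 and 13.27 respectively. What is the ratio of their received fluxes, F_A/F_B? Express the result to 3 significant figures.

F_A/F_B ≈ 2110

Δm = 4.96 − (13.27) = -8.31
Flux ratio = 10^(−0.4 Δm) = 10^(−0.4 × -8.31) = 10^3.324 = 2109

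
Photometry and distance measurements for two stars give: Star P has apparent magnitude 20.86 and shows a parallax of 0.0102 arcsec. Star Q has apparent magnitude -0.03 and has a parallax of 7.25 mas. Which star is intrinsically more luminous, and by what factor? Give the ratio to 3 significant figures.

Star P: d = 1/p = 1/0.0102″ = 98.04 pc
Star P: M = m − 5 log₁₀ d + 5 = 20.86 − 5·1.9914 + 5 = 15.903
Star Q: p = 7.25 mas = 7.25×10^-3″ → d = 1/p = 137.9 pc
Star Q: M = m − 5 log₁₀ d + 5 = -0.03 − 5·2.1397 + 5 = -5.728
ΔM = M_P − M_Q = 15.903 − (-5.728) = 21.631; smaller M is more luminous → Star Q.
L ratio = 10^(0.4 |ΔM|) = 10^8.653 = 4.493×10^8

Star Q is more luminous, by a factor of 4.49×10^8.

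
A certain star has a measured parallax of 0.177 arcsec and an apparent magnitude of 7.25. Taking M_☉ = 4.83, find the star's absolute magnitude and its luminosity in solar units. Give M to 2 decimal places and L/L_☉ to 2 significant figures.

M ≈ 8.49; L/L_☉ ≈ 0.034

d = 1/p = 1/0.177″ = 5.650 pc
M = m − 5 log₁₀ d + 5 = 7.25 − 5·0.7520 + 5 = 8.490
M − M_☉ = 8.490 − 4.83 = 3.660
L/L_☉ = 10^(−0.4 × 3.660) = 0.03436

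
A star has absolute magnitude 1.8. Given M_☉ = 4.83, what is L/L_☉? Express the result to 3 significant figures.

L/L_☉ ≈ 16.3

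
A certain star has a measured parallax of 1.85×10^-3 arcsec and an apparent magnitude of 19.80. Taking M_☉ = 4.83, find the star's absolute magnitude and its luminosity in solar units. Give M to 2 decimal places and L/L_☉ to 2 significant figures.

M ≈ 11.14; L/L_☉ ≈ 3.0×10^-3

d = 1/p = 1/1.85×10^-3″ = 540.5 pc
M = m − 5 log₁₀ d + 5 = 19.80 − 5·2.7328 + 5 = 11.136
M − M_☉ = 11.136 − 4.83 = 6.306
L/L_☉ = 10^(−0.4 × 6.306) = 3.004×10^-3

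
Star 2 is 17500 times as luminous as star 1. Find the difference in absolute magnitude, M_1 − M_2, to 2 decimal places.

M_1 − M_2 ≈ 10.61

Pogson: ΔM = −2.5 log₁₀(ratio) = −2.5 log₁₀(17500) = −2.5 × 4.2430 = -10.608
Star 2 is brighter so has the smaller magnitude: M_1 − M_2 is positive.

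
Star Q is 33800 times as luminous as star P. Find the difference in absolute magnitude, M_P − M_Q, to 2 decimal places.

M_P − M_Q ≈ 11.32

Pogson: ΔM = −2.5 log₁₀(ratio) = −2.5 log₁₀(33800) = −2.5 × 4.5289 = -11.322
Star Q is brighter so has the smaller magnitude: M_P − M_Q is positive.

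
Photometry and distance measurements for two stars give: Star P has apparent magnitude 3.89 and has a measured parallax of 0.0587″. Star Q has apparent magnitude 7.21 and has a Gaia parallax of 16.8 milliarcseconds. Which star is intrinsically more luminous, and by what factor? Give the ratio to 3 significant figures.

Star P is more luminous, by a factor of 1.74.

Star P: d = 1/p = 1/0.0587″ = 17.04 pc
Star P: M = m − 5 log₁₀ d + 5 = 3.89 − 5·1.2314 + 5 = 2.733
Star Q: p = 16.8 mas = 0.0168″ → d = 1/p = 59.52 pc
Star Q: M = m − 5 log₁₀ d + 5 = 7.21 − 5·1.7747 + 5 = 3.337
ΔM = M_P − M_Q = 2.733 − (3.337) = -0.603; smaller M is more luminous → Star P.
L ratio = 10^(0.4 |ΔM|) = 10^0.241 = 1.743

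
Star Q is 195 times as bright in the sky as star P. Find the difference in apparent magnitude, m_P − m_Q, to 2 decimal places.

m_P − m_Q ≈ 5.73

Pogson: Δm = −2.5 log₁₀(ratio) = −2.5 log₁₀(195) = −2.5 × 2.2900 = -5.725
Star Q is brighter so has the smaller magnitude: m_P − m_Q is positive.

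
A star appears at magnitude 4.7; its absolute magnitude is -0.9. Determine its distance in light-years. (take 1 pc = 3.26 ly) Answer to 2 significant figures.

μ = m − M = 5.600
m − M = 5 log₁₀ d − 5
log₁₀ d = (m − M)/5 + 1 = 2.1200
d = 10^2.1200 = 131.8 pc
= 429.8 ly

d ≈ 430 ly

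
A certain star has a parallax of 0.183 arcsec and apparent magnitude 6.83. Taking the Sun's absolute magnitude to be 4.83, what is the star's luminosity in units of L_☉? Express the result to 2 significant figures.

d = 1/p = 1/0.183″ = 5.464 pc
M = m − 5 log₁₀ d + 5 = 6.83 − 5·0.7375 + 5 = 8.142
M − M_☉ = 8.142 − 4.83 = 3.312
L/L_☉ = 10^(−0.4 × 3.312) = 0.04733

L/L_☉ ≈ 0.047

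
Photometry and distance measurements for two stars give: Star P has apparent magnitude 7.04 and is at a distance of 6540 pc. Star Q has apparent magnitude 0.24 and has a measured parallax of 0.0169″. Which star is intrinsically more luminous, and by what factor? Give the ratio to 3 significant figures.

Star P is more luminous, by a factor of 23.3.

Star P: M = m − 5 log₁₀ d + 5 = 7.04 − 5·3.8156 + 5 = -7.038
Star Q: d = 1/p = 1/0.0169″ = 59.17 pc
Star Q: M = m − 5 log₁₀ d + 5 = 0.24 − 5·1.7721 + 5 = -3.621
ΔM = M_P − M_Q = -7.038 − (-3.621) = -3.417; smaller M is more luminous → Star P.
L ratio = 10^(0.4 |ΔM|) = 10^1.367 = 23.28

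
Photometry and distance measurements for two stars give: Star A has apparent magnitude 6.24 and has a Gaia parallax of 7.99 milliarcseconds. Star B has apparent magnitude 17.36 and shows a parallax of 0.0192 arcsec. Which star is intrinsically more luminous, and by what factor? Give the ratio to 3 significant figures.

Star A is more luminous, by a factor of 162000.

Star A: p = 7.99 mas = 7.99×10^-3″ → d = 1/p = 125.2 pc
Star A: M = m − 5 log₁₀ d + 5 = 6.24 − 5·2.0975 + 5 = 0.753
Star B: d = 1/p = 1/0.0192″ = 52.08 pc
Star B: M = m − 5 log₁₀ d + 5 = 17.36 − 5·1.7167 + 5 = 13.777
ΔM = M_A − M_B = 0.753 − (13.777) = -13.024; smaller M is more luminous → Star A.
L ratio = 10^(0.4 |ΔM|) = 10^5.210 = 162000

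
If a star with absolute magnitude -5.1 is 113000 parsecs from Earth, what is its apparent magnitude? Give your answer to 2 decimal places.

m ≈ 15.17

m = M + 5 log₁₀ d − 5 = -5.1 + 5·5.0531 − 5 = 15.165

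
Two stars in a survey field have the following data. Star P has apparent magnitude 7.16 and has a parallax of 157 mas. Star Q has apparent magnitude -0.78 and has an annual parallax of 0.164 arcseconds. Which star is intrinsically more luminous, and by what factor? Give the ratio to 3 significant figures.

Star P: p = 157 mas = 0.157″ → d = 1/p = 6.369 pc
Star P: M = m − 5 log₁₀ d + 5 = 7.16 − 5·0.8041 + 5 = 8.139
Star Q: d = 1/p = 1/0.164″ = 6.098 pc
Star Q: M = m − 5 log₁₀ d + 5 = -0.78 − 5·0.7852 + 5 = 0.294
ΔM = M_P − M_Q = 8.139 − (0.294) = 7.845; smaller M is more luminous → Star Q.
L ratio = 10^(0.4 |ΔM|) = 10^3.138 = 1374

Star Q is more luminous, by a factor of 1370.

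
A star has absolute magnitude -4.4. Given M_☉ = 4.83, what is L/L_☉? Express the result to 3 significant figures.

M − M_☉ = -4.4 − 4.83 = -9.230
L/L_☉ = 10^(−0.4 (M − M_☉)) = 10^3.692 = 4920

L/L_☉ ≈ 4920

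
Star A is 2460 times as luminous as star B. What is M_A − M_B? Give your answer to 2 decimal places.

M_A − M_B ≈ -8.48

Pogson: ΔM = −2.5 log₁₀(ratio) = −2.5 log₁₀(2460) = −2.5 × 3.3909 = -8.477
Star A is brighter, so it has the smaller magnitude: the difference is negative.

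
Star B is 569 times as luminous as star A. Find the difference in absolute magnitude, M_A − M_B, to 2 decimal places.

M_A − M_B ≈ 6.89

Pogson: ΔM = −2.5 log₁₀(ratio) = −2.5 log₁₀(569) = −2.5 × 2.7551 = -6.888
Star B is brighter so has the smaller magnitude: M_A − M_B is positive.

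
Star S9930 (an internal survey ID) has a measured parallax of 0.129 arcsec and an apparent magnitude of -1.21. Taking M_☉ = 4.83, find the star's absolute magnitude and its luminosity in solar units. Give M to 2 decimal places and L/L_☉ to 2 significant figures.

d = 1/p = 1/0.129″ = 7.752 pc
M = m − 5 log₁₀ d + 5 = -1.21 − 5·0.8894 + 5 = -0.657
M − M_☉ = -0.657 − 4.83 = -5.487
L/L_☉ = 10^(−0.4 × -5.487) = 156.6

M ≈ -0.66; L/L_☉ ≈ 160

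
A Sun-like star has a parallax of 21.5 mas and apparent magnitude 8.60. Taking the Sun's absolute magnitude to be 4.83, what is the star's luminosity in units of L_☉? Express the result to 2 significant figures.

L/L_☉ ≈ 0.67

d = 1/p = 1000/21.5 mas = 46.51 pc
M = m − 5 log₁₀ d + 5 = 8.60 − 5·1.6676 + 5 = 5.262
M − M_☉ = 5.262 − 4.83 = 0.432
L/L_☉ = 10^(−0.4 × 0.432) = 0.6716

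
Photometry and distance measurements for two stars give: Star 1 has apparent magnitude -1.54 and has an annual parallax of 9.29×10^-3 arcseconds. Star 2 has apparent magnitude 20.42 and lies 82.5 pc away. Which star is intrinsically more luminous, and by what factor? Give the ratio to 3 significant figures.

Star 1 is more luminous, by a factor of 1.04×10^9.

Star 1: d = 1/p = 1/9.29×10^-3″ = 107.6 pc
Star 1: M = m − 5 log₁₀ d + 5 = -1.54 − 5·2.0320 + 5 = -6.700
Star 2: M = m − 5 log₁₀ d + 5 = 20.42 − 5·1.9165 + 5 = 15.838
ΔM = M_1 − M_2 = -6.700 − (15.838) = -22.538; smaller M is more luminous → Star 1.
L ratio = 10^(0.4 |ΔM|) = 10^9.015 = 1.035×10^9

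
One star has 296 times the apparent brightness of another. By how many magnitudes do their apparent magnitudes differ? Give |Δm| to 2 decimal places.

Pogson: Δm = −2.5 log₁₀(ratio) = −2.5 log₁₀(296) = −2.5 × 2.4713 = -6.178

|Δm| ≈ 6.18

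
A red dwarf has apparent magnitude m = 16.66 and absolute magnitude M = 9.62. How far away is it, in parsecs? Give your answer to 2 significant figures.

Distance modulus: m − M = 16.66 − (9.62) = 7.040
m − M = 5 log₁₀ d − 5
log₁₀ d = (m − M)/5 + 1 = 2.4080
d = 10^2.4080 = 255.9 pc

d ≈ 260 pc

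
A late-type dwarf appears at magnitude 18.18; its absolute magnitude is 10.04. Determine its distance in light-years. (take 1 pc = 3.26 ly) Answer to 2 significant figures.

d ≈ 1400 ly

μ = m − M = 8.140
m − M = 5 log₁₀ d − 5
log₁₀ d = (m − M)/5 + 1 = 2.6280
d = 10^2.6280 = 424.6 pc
= 1384 ly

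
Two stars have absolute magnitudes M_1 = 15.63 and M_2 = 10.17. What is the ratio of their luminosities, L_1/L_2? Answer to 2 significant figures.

L_1/L_2 ≈ 6.5×10^-3

ΔM = M_1 − M_2 = 5.46
L_1/L_2 = 10^(−0.4 ΔM) = 10^-2.184 = 6.546×10^-3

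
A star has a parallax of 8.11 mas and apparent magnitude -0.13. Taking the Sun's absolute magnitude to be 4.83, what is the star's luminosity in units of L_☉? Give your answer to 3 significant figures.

L/L_☉ ≈ 14700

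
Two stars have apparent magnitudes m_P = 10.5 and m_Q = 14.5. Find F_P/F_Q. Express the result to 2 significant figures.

F_P/F_Q ≈ 40

Δm = 10.5 − (14.5) = -4.0
Flux ratio = 10^(−0.4 Δm) = 10^(−0.4 × -4.0) = 10^1.600 = 39.81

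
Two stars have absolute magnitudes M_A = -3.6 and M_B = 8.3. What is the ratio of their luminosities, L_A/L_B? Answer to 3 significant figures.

L_A/L_B ≈ 57500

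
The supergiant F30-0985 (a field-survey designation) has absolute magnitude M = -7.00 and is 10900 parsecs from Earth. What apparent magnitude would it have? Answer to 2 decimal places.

m ≈ 8.19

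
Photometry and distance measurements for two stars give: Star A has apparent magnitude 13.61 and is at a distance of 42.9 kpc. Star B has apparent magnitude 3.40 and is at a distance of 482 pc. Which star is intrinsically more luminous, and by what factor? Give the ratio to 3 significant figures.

Star B is more luminous, by a factor of 1.53.

Star A: d = 42.9 kpc = 42900 pc
Star A: M = m − 5 log₁₀ d + 5 = 13.61 − 5·4.6325 + 5 = -4.552
Star B: M = m − 5 log₁₀ d + 5 = 3.40 − 5·2.6830 + 5 = -5.015
ΔM = M_A − M_B = -4.552 − (-5.015) = 0.463; smaller M is more luminous → Star B.
L ratio = 10^(0.4 |ΔM|) = 10^0.185 = 1.532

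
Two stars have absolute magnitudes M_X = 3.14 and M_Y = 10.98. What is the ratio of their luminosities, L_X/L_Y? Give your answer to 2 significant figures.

ΔM = M_X − M_Y = -7.84
L_X/L_Y = 10^(−0.4 ΔM) = 10^3.136 = 1368

L_X/L_Y ≈ 1400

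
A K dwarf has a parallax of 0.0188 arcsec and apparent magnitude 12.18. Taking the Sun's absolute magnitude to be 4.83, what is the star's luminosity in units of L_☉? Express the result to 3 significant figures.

d = 1/p = 1/0.0188″ = 53.19 pc
M = m − 5 log₁₀ d + 5 = 12.18 − 5·1.7258 + 5 = 8.551
M − M_☉ = 8.551 − 4.83 = 3.721
L/L_☉ = 10^(−0.4 × 3.721) = 0.03249

L/L_☉ ≈ 0.0325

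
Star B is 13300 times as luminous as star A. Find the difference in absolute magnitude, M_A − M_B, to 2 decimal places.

Pogson: ΔM = −2.5 log₁₀(ratio) = −2.5 log₁₀(13300) = −2.5 × 4.1239 = -10.310
Star B is brighter so has the smaller magnitude: M_A − M_B is positive.

M_A − M_B ≈ 10.31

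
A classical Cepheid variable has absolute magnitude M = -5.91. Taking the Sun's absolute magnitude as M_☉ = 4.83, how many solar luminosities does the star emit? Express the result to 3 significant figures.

L/L_☉ ≈ 19800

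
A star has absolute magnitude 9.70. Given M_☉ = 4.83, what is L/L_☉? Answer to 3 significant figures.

M − M_☉ = 9.70 − 4.83 = 4.870
L/L_☉ = 10^(−0.4 (M − M_☉)) = 10^-1.948 = 0.01127

L/L_☉ ≈ 0.0113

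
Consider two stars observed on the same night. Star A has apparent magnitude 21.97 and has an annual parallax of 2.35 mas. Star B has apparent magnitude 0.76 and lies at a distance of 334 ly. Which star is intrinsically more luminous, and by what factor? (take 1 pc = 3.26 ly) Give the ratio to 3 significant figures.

Star A: p = 2.35 mas = 2.35×10^-3″ → d = 1/p = 425.5 pc
Star A: M = m − 5 log₁₀ d + 5 = 21.97 − 5·2.6289 + 5 = 13.825
Star B: d = 334 ly / 3.26 = 102.5 pc
Star B: M = m − 5 log₁₀ d + 5 = 0.76 − 5·2.0105 + 5 = -4.293
ΔM = M_A − M_B = 13.825 − (-4.293) = 18.118; smaller M is more luminous → Star B.
L ratio = 10^(0.4 |ΔM|) = 10^7.247 = 1.767×10^7

Star B is more luminous, by a factor of 1.77×10^7.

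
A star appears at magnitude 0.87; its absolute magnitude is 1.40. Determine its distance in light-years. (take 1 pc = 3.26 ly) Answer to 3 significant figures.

d ≈ 25.5 ly

Distance modulus: m − M = 0.87 − (1.40) = -0.530
m − M = 5 log₁₀ d − 5
log₁₀ d = (m − M)/5 + 1 = 0.8940
d = 10^0.8940 = 7.834 pc
= 25.54 ly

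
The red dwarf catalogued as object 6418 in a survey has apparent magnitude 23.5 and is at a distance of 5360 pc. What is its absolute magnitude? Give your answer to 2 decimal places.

M ≈ 9.85

5 log₁₀(d/10 pc) = 5 log₁₀(5360) − 5 = 13.646
M = m − 5 log₁₀(d/10) = 23.5 − 13.646 = 9.854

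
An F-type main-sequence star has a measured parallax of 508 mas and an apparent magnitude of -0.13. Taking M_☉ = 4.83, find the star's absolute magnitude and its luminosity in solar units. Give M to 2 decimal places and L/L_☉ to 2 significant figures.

d = 1/p = 1000/508 mas = 1.969 pc
M = m − 5 log₁₀ d + 5 = -0.13 − 5·0.2941 + 5 = 3.399
M − M_☉ = 3.399 − 4.83 = -1.431
L/L_☉ = 10^(−0.4 × -1.431) = 3.735

M ≈ 3.40; L/L_☉ ≈ 3.7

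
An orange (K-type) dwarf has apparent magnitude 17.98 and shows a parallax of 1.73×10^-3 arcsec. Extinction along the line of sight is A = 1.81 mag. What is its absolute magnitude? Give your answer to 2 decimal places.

d = 1/p = 1/1.73×10^-3″ = 578.0 pc
5 log₁₀(d/10 pc) = 5 log₁₀(578.0) − 5 = 8.810
M = m − 5 log₁₀(d/10) − A = 17.98 − 8.810 − 1.81 = 7.360

M ≈ 7.36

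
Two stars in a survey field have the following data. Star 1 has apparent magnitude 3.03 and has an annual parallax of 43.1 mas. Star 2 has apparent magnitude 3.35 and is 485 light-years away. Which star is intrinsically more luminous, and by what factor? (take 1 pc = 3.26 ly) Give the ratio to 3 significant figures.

Star 1: p = 43.1 mas = 0.0431″ → d = 1/p = 23.20 pc
Star 1: M = m − 5 log₁₀ d + 5 = 3.03 − 5·1.3655 + 5 = 1.202
Star 2: d = 485 ly / 3.26 = 148.8 pc
Star 2: M = m − 5 log₁₀ d + 5 = 3.35 − 5·2.1725 + 5 = -2.513
ΔM = M_1 − M_2 = 1.202 − (-2.513) = 3.715; smaller M is more luminous → Star 2.
L ratio = 10^(0.4 |ΔM|) = 10^1.486 = 30.62

Star 2 is more luminous, by a factor of 30.6.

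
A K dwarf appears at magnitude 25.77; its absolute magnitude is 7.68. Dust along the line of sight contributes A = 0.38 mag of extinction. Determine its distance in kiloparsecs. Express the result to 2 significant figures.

m − M = 5 log₁₀(d/10 pc) + A  ⇒  25.77 − (7.68) − 0.38 = 5 log₁₀(d/10)
17.710 = 5 log₁₀(d/10)
log₁₀ d = (m − M − A)/5 + 1 = 4.5420
d = 10^4.5420 = 34830 pc
= 34.83 kpc

d ≈ 35 kpc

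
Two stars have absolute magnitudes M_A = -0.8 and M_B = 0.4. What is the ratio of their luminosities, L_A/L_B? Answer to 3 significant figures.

ΔM = M_A − M_B = -1.2
L_A/L_B = 10^(−0.4 ΔM) = 10^0.480 = 3.020

L_A/L_B ≈ 3.02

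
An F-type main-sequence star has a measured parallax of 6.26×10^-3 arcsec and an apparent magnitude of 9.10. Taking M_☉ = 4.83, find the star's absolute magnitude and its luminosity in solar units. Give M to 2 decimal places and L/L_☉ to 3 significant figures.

d = 1/p = 1/6.26×10^-3″ = 159.7 pc
M = m − 5 log₁₀ d + 5 = 9.10 − 5·2.2034 + 5 = 3.083
M − M_☉ = 3.083 − 4.83 = -1.747
L/L_☉ = 10^(−0.4 × -1.747) = 4.999

M ≈ 3.08; L/L_☉ ≈ 5.00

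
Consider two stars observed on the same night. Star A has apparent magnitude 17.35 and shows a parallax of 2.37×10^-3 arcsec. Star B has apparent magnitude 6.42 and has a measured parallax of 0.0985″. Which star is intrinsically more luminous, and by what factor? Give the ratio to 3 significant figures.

Star A: d = 1/p = 1/2.37×10^-3″ = 421.9 pc
Star A: M = m − 5 log₁₀ d + 5 = 17.35 − 5·2.6253 + 5 = 9.224
Star B: d = 1/p = 1/0.0985″ = 10.15 pc
Star B: M = m − 5 log₁₀ d + 5 = 6.42 − 5·1.0066 + 5 = 6.387
ΔM = M_A − M_B = 9.224 − (6.387) = 2.837; smaller M is more luminous → Star B.
L ratio = 10^(0.4 |ΔM|) = 10^1.135 = 13.63

Star B is more luminous, by a factor of 13.6.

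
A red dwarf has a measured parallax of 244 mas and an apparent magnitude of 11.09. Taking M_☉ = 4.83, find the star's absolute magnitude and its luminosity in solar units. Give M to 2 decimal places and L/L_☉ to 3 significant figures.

d = 1/p = 1000/244 mas = 4.098 pc
M = m − 5 log₁₀ d + 5 = 11.09 − 5·0.6126 + 5 = 13.027
M − M_☉ = 13.027 − 4.83 = 8.197
L/L_☉ = 10^(−0.4 × 8.197) = 5.263×10^-4

M ≈ 13.03; L/L_☉ ≈ 5.26×10^-4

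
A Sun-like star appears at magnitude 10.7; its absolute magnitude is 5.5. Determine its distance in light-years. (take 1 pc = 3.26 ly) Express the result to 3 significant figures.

d ≈ 357 ly

μ = m − M = 5.200
m − M = 5 log₁₀ d − 5
log₁₀ d = (m − M)/5 + 1 = 2.0400
d = 10^2.0400 = 109.6 pc
= 357.5 ly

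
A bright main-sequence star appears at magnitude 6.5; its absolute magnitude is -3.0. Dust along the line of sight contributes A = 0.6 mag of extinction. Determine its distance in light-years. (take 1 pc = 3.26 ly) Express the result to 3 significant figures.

m − M = 5 log₁₀(d/10 pc) + A  ⇒  6.5 − (-3.0) − 0.6 = 5 log₁₀(d/10)
8.900 = 5 log₁₀(d/10)
log₁₀ d = (m − M − A)/5 + 1 = 2.7800
d = 10^2.7800 = 602.6 pc
= 1964 ly

d ≈ 1960 ly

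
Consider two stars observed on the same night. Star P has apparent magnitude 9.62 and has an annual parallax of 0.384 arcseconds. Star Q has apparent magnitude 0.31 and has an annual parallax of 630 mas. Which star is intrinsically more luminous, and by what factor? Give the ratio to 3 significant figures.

Star P: d = 1/p = 1/0.384″ = 2.604 pc
Star P: M = m − 5 log₁₀ d + 5 = 9.62 − 5·0.4157 + 5 = 12.542
Star Q: p = 630 mas = 0.630″ → d = 1/p = 1.587 pc
Star Q: M = m − 5 log₁₀ d + 5 = 0.31 − 5·0.2007 + 5 = 4.307
ΔM = M_P − M_Q = 12.542 − (4.307) = 8.235; smaller M is more luminous → Star Q.
L ratio = 10^(0.4 |ΔM|) = 10^3.294 = 1968

Star Q is more luminous, by a factor of 1970.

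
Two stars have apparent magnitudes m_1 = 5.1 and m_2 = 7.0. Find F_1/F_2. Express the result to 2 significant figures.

F_1/F_2 ≈ 5.8

Magnitude difference = -1.9
Flux ratio = 10^(−0.4 Δm) = 10^(−0.4 × -1.9) = 10^0.760 = 5.754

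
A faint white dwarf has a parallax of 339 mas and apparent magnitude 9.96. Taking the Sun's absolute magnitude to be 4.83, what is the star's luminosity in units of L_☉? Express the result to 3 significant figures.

L/L_☉ ≈ 7.72×10^-4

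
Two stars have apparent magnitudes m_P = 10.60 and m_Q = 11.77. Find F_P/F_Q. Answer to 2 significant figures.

F_P/F_Q ≈ 2.9

Δm = 10.60 − (11.77) = -1.17
Flux ratio = 10^(−0.4 Δm) = 10^(−0.4 × -1.17) = 10^0.468 = 2.938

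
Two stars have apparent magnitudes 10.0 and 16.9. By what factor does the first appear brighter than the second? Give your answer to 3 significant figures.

575

Δm = 10.0 − (16.9) = -6.9
Flux ratio = 10^(−0.4 Δm) = 10^(−0.4 × -6.9) = 10^2.760 = 575.4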